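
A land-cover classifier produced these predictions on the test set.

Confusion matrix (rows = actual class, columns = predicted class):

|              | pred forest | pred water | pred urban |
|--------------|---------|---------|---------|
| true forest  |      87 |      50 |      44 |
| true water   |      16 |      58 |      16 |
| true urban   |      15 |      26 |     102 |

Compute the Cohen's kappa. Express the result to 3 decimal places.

Observed agreement pₒ = trace/N = 247/414 = 0.5966
Expected agreement pₑ = Σ (rowᵢ·colᵢ)/N² = (181·118 + 90·134 + 143·162)/414² = 0.3301
κ = (pₒ − pₑ)/(1 − pₑ) = (0.5966 − 0.3301)/(1 − 0.3301) = 0.398

0.398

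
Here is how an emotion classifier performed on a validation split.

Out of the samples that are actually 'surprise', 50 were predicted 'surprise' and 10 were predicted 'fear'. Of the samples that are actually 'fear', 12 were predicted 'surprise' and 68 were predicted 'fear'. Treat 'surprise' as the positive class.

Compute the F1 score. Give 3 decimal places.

0.820

Precision = TP/(TP+FP) = 50/62 = 0.8065
Recall = TP/(TP+FN) = 50/60 = 0.8333
F1 = 2·TP/(2·TP+FP+FN) = 100/122 = 0.820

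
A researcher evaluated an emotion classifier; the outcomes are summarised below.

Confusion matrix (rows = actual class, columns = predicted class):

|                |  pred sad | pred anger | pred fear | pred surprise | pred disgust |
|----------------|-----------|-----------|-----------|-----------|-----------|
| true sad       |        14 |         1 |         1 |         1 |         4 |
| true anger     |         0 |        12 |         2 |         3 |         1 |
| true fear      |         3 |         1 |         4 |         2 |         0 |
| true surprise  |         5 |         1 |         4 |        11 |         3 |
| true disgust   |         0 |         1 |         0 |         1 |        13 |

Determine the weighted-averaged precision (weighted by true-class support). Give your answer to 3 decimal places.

0.619

Per-class precision (TP/(TP+FP)):
  sad: TP=14, FP=0+3+5+0=8 → 14/22 = 0.6364
  anger: TP=12, FP=1+1+1+1=4 → 12/16 = 0.7500
  fear: TP=4, FP=1+2+4+0=7 → 4/11 = 0.3636
  surprise: TP=11, FP=1+3+2+1=7 → 11/18 = 0.6111
  disgust: TP=13, FP=4+1+0+3=8 → 13/21 = 0.6190
Weighted-precision = Σ (supportᵢ/N)·precisionᵢ with N=88: (21/88)·0.6364 + (18/88)·0.7500 + (10/88)·0.3636 + (24/88)·0.6111 + (15/88)·0.6190 = 0.619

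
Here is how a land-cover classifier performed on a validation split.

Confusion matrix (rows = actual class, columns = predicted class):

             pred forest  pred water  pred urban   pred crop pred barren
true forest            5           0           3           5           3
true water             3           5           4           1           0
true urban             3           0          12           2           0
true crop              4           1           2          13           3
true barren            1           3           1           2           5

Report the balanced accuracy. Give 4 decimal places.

0.4770

Balanced accuracy = mean of per-class recall.
  forest: recall = 5/16 = 0.31250
  water: recall = 5/13 = 0.38462
  urban: recall = 12/17 = 0.70588
  crop: recall = 13/23 = 0.56522
  barren: recall = 5/12 = 0.41667
Mean = (0.31250 + 0.38462 + 0.70588 + 0.56522 + 0.41667) / 5 = 0.4770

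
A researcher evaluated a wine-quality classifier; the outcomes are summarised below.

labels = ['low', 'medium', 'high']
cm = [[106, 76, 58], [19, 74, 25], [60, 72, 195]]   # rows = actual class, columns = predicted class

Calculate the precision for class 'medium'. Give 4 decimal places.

precision = TP/(TP+FP).
medium: TP=74, FP=76+72=148 → 74/222 = 0.33333

0.3333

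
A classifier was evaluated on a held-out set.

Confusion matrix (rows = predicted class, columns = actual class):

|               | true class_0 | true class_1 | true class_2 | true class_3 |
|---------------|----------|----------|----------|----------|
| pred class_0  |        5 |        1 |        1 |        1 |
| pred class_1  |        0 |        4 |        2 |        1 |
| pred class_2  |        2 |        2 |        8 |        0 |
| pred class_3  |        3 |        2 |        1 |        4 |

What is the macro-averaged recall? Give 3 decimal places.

0.569

Per-class recall (TP/(TP+FN)):
  class_0: TP=5, FN=0+2+3=5 → 5/10 = 0.5000
  class_1: TP=4, FN=1+2+2=5 → 4/9 = 0.4444
  class_2: TP=8, FN=1+2+1=4 → 8/12 = 0.6667
  class_3: TP=4, FN=1+1+0=2 → 4/6 = 0.6667
Macro-recall = mean = (0.5000 + 0.4444 + 0.6667 + 0.6667) / 4 = 0.569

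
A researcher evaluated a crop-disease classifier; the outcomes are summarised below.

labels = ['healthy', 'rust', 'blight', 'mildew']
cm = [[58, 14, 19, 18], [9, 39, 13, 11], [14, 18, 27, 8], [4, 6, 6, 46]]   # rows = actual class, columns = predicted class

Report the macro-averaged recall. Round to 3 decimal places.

Per-class recall (TP/(TP+FN)):
  healthy: TP=58, FN=14+19+18=51 → 58/109 = 0.5321
  rust: TP=39, FN=9+13+11=33 → 39/72 = 0.5417
  blight: TP=27, FN=14+18+8=40 → 27/67 = 0.4030
  mildew: TP=46, FN=4+6+6=16 → 46/62 = 0.7419
Macro-recall = mean = (0.5321 + 0.5417 + 0.4030 + 0.7419) / 4 = 0.555

0.555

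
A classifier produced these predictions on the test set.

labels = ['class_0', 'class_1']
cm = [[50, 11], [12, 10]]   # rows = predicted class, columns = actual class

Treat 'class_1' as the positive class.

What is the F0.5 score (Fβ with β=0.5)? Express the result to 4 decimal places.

Fβ = (1+β²)·TP / ((1+β²)·TP + β²·FN + FP), with β²=1/4
= 1.25·10 / (1.25·10 + 0.25·11 + 12) = 0.4587

0.4587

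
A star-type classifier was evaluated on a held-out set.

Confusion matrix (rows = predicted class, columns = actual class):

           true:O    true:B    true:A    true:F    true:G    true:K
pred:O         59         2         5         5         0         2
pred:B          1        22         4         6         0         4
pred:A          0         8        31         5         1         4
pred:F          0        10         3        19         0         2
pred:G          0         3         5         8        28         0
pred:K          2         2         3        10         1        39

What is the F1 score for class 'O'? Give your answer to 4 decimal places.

0.8741

Treat 'O' as positive and all other classes as negative.
F1 score = 2·TP/(2·TP+FP+FN).
O: TP=59, FP=2+5+5+0+2=14, FN=1+0+0+0+2=3 → 118/135 = 0.87407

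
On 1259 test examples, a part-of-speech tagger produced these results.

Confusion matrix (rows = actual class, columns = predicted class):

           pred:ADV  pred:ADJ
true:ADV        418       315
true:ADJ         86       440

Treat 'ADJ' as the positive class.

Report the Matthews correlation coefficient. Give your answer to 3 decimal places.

MCC = (TP·TN − FP·FN) / √((TP+FP)(TP+FN)(TN+FP)(TN+FN))
Numerator = 440·418 − 315·86 = 156830
Denominator = √(755·526·733·504) = √146712530160 = 383030.7170
MCC = 156830 / 383030.7170 = 0.409

0.409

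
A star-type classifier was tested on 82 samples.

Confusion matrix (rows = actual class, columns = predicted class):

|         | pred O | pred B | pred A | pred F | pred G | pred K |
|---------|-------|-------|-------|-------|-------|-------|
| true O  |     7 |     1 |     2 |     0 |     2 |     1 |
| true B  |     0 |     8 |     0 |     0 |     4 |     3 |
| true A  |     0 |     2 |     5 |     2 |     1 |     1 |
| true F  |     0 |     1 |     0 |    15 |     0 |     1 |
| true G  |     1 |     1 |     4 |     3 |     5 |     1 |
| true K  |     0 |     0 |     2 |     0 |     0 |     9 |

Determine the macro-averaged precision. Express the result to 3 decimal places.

0.601

Per-class precision (TP/(TP+FP)):
  O: TP=7, FP=0+0+0+1+0=1 → 7/8 = 0.8750
  B: TP=8, FP=1+2+1+1+0=5 → 8/13 = 0.6154
  A: TP=5, FP=2+0+0+4+2=8 → 5/13 = 0.3846
  F: TP=15, FP=0+0+2+3+0=5 → 15/20 = 0.7500
  G: TP=5, FP=2+4+1+0+0=7 → 5/12 = 0.4167
  K: TP=9, FP=1+3+1+1+1=7 → 9/16 = 0.5625
Macro-precision = mean = (0.8750 + 0.6154 + 0.3846 + 0.7500 + 0.4167 + 0.5625) / 6 = 0.601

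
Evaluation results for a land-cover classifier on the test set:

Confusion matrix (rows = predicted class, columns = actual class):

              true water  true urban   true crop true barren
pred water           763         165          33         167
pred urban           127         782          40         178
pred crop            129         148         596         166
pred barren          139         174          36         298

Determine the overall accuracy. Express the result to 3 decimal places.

0.619

Accuracy = trace / total = (763+782+596+298=2439) / 3941 = 2439/3941 = 0.619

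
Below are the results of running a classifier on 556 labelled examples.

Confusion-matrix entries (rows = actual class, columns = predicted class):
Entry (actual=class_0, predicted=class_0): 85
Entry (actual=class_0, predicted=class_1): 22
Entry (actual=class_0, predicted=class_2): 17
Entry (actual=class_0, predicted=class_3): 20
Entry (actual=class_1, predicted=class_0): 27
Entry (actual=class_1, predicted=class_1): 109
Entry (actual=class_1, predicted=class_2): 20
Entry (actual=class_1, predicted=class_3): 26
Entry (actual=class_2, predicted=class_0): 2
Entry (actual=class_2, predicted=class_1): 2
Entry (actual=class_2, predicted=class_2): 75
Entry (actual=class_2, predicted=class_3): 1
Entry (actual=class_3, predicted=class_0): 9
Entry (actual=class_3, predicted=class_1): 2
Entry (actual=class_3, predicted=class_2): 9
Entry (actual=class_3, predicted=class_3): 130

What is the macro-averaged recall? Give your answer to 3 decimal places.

0.748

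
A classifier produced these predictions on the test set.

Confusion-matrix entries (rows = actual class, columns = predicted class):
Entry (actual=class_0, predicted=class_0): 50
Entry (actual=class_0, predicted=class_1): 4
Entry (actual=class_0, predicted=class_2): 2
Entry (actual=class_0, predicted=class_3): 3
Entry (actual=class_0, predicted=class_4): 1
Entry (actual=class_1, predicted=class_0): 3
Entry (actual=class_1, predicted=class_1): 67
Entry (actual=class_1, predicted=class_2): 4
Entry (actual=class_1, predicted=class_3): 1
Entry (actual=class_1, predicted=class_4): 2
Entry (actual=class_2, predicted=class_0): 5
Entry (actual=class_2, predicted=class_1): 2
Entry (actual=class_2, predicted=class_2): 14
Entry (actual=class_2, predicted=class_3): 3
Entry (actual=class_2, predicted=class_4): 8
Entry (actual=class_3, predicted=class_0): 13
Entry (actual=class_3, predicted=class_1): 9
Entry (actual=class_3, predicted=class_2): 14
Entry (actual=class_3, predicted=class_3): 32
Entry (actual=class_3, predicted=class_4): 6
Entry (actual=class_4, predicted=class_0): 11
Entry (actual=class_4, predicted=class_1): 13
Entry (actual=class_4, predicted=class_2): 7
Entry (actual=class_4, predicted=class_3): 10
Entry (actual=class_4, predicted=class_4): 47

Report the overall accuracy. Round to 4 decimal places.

0.6344

Accuracy = trace / total = (50+67+14+32+47=210) / 331 = 210/331 = 0.6344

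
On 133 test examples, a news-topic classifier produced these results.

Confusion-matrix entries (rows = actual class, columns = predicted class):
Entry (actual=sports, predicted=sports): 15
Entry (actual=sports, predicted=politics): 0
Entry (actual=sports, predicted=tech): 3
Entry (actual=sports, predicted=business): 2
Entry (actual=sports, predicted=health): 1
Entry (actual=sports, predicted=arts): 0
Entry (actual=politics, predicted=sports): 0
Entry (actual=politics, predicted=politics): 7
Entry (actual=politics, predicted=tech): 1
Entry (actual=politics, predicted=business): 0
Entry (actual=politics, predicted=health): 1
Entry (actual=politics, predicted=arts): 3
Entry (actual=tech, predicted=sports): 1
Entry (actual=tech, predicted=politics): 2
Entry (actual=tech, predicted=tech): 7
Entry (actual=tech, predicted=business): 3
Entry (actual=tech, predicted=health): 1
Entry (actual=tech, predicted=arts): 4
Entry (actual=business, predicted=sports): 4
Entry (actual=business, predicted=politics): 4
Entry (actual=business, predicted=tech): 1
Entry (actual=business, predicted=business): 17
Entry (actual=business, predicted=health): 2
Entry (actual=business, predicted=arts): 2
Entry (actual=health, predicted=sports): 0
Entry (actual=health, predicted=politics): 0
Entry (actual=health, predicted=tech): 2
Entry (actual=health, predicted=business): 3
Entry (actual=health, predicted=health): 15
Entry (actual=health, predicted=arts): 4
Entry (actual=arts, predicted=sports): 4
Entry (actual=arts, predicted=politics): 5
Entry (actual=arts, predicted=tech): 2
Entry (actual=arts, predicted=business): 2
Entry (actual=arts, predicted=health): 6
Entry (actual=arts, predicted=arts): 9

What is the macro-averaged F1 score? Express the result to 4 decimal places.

Per-class F1 score (2·TP/(2·TP+FP+FN)):
  sports: TP=15, FP=0+1+4+0+4=9, FN=0+3+2+1+0=6 → 30/45 = 0.66667
  politics: TP=7, FP=0+2+4+0+5=11, FN=0+1+0+1+3=5 → 14/30 = 0.46667
  tech: TP=7, FP=3+1+1+2+2=9, FN=1+2+3+1+4=11 → 14/34 = 0.41176
  business: TP=17, FP=2+0+3+3+2=10, FN=4+4+1+2+2=13 → 34/57 = 0.59649
  health: TP=15, FP=1+1+1+2+6=11, FN=0+0+2+3+4=9 → 30/50 = 0.60000
  arts: TP=9, FP=0+3+4+2+4=13, FN=4+5+2+2+6=19 → 18/50 = 0.36000
Macro-F1 score = mean = (0.66667 + 0.46667 + 0.41176 + 0.59649 + 0.60000 + 0.36000) / 6 = 0.5169

0.5169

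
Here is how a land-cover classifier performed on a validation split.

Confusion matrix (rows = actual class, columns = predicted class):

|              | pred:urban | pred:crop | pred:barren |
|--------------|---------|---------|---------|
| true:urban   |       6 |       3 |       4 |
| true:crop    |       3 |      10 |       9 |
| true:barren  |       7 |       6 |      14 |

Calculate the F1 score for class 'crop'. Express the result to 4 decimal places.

0.4878

F1 score = 2·TP/(2·TP+FP+FN).
crop: TP=10, FP=3+6=9, FN=3+9=12 → 20/41 = 0.48780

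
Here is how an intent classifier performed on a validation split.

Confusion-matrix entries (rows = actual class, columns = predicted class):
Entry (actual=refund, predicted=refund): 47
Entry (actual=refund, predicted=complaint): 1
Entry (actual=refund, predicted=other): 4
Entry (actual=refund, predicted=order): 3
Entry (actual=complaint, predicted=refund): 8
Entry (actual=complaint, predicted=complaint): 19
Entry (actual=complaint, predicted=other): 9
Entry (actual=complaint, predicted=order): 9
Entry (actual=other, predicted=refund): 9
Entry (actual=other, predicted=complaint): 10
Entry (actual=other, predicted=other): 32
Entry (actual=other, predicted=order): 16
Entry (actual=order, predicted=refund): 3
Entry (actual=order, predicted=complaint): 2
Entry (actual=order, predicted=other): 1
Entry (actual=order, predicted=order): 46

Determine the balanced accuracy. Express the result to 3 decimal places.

0.660

Balanced accuracy = mean of per-class recall.
  refund: recall = 47/55 = 0.8545
  complaint: recall = 19/45 = 0.4222
  other: recall = 32/67 = 0.4776
  order: recall = 46/52 = 0.8846
Mean = (0.8545 + 0.4222 + 0.4776 + 0.8846) / 4 = 0.660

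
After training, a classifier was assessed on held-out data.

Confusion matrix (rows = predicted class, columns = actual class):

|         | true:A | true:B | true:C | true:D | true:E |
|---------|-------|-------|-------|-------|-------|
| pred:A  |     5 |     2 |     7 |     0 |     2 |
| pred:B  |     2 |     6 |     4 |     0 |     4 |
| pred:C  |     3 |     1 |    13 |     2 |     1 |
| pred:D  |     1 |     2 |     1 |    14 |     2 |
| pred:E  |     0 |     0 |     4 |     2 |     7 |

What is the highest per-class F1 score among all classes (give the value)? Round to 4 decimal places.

0.7368

Per-class F1 score (2·TP/(2·TP+FP+FN)):
  A: TP=5, FP=2+7+0+2=11, FN=2+3+1+0=6 → 10/27 = 0.37037
  B: TP=6, FP=2+4+0+4=10, FN=2+1+2+0=5 → 12/27 = 0.44444
  C: TP=13, FP=3+1+2+1=7, FN=7+4+1+4=16 → 26/49 = 0.53061
  D: TP=14, FP=1+2+1+2=6, FN=0+0+2+2=4 → 28/38 = 0.73684
  E: TP=7, FP=0+0+4+2=6, FN=2+4+1+2=9 → 14/29 = 0.48276
Highest is class 'D' with F1 score = 0.7368.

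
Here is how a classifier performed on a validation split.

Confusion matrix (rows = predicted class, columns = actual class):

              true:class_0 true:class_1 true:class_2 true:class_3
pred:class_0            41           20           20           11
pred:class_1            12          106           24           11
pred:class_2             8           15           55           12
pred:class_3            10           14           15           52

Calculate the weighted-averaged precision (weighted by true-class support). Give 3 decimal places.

0.605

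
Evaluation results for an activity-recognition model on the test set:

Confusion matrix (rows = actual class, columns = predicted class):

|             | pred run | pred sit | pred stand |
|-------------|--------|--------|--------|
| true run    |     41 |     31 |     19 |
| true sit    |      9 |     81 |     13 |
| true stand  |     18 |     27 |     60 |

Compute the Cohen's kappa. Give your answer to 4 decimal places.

0.4094

Observed agreement pₒ = trace/N = 182/299 = 0.60870
Expected agreement pₑ = Σ (rowᵢ·colᵢ)/N² = (91·68 + 103·139 + 105·92)/299² = 0.33741
κ = (pₒ − pₑ)/(1 − pₑ) = (0.60870 − 0.33741)/(1 − 0.33741) = 0.4094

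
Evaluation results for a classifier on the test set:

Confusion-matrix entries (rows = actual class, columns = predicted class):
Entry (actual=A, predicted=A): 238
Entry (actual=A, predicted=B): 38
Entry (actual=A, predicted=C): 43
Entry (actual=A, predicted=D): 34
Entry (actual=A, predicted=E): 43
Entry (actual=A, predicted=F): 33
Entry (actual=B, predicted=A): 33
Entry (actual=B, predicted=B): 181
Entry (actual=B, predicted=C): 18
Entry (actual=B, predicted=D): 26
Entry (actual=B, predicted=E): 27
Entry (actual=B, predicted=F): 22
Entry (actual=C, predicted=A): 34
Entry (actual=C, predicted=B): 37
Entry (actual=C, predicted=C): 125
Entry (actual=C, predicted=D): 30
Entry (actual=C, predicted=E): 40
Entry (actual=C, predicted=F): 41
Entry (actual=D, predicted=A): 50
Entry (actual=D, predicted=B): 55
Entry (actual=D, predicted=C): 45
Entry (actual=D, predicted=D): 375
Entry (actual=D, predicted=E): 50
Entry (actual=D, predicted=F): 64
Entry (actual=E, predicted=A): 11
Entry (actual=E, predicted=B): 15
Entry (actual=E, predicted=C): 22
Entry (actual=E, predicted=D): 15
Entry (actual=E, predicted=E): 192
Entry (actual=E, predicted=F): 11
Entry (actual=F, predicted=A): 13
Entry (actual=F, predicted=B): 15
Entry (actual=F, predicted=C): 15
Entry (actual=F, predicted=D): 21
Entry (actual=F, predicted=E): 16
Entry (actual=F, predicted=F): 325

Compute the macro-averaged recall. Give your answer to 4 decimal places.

0.6104

Per-class recall (TP/(TP+FN)):
  A: TP=238, FN=38+43+34+43+33=191 → 238/429 = 0.55478
  B: TP=181, FN=33+18+26+27+22=126 → 181/307 = 0.58958
  C: TP=125, FN=34+37+30+40+41=182 → 125/307 = 0.40717
  D: TP=375, FN=50+55+45+50+64=264 → 375/639 = 0.58685
  E: TP=192, FN=11+15+22+15+11=74 → 192/266 = 0.72180
  F: TP=325, FN=13+15+15+21+16=80 → 325/405 = 0.80247
Macro-recall = mean = (0.55478 + 0.58958 + 0.40717 + 0.58685 + 0.72180 + 0.80247) / 6 = 0.6104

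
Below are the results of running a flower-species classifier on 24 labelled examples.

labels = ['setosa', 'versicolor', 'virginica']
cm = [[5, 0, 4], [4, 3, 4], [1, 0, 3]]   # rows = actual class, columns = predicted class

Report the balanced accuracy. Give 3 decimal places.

0.526

Balanced accuracy = mean of per-class recall.
  setosa: recall = 5/9 = 0.5556
  versicolor: recall = 3/11 = 0.2727
  virginica: recall = 3/4 = 0.7500
Mean = (0.5556 + 0.2727 + 0.7500) / 3 = 0.526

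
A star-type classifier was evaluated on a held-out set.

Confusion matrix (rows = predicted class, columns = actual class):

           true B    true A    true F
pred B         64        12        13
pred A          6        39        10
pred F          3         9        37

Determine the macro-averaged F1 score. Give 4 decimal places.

0.7158

Per-class F1 score (2·TP/(2·TP+FP+FN)):
  B: TP=64, FP=12+13=25, FN=6+3=9 → 128/162 = 0.79012
  A: TP=39, FP=6+10=16, FN=12+9=21 → 78/115 = 0.67826
  F: TP=37, FP=3+9=12, FN=13+10=23 → 74/109 = 0.67890
Macro-F1 score = mean = (0.79012 + 0.67826 + 0.67890) / 3 = 0.7158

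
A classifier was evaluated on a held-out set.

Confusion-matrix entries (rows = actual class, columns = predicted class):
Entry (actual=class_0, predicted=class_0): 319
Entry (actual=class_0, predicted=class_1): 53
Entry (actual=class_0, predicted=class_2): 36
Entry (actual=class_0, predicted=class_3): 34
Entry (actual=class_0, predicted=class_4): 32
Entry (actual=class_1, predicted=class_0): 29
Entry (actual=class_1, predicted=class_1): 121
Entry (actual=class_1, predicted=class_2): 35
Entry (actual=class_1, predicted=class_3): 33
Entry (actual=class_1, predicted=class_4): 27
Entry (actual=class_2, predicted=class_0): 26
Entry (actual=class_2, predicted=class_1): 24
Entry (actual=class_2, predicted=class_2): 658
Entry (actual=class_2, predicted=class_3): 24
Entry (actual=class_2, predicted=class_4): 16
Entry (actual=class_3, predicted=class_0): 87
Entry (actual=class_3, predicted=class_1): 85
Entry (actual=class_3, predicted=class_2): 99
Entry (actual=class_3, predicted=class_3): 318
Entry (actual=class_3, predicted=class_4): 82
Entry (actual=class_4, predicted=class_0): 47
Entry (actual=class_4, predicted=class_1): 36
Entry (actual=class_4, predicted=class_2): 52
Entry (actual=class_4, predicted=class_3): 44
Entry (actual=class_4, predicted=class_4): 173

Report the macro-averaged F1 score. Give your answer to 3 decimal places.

0.592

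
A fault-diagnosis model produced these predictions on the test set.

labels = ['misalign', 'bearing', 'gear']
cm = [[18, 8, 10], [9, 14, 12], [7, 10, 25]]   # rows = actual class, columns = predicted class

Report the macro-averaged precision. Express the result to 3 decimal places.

Per-class precision (TP/(TP+FP)):
  misalign: TP=18, FP=9+7=16 → 18/34 = 0.5294
  bearing: TP=14, FP=8+10=18 → 14/32 = 0.4375
  gear: TP=25, FP=10+12=22 → 25/47 = 0.5319
Macro-precision = mean = (0.5294 + 0.4375 + 0.5319) / 3 = 0.500

0.500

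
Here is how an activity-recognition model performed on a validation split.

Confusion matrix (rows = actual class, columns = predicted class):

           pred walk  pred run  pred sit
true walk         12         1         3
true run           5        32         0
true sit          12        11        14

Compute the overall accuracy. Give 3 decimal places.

Accuracy = trace / total = (12+32+14=58) / 90 = 58/90 = 0.644

0.644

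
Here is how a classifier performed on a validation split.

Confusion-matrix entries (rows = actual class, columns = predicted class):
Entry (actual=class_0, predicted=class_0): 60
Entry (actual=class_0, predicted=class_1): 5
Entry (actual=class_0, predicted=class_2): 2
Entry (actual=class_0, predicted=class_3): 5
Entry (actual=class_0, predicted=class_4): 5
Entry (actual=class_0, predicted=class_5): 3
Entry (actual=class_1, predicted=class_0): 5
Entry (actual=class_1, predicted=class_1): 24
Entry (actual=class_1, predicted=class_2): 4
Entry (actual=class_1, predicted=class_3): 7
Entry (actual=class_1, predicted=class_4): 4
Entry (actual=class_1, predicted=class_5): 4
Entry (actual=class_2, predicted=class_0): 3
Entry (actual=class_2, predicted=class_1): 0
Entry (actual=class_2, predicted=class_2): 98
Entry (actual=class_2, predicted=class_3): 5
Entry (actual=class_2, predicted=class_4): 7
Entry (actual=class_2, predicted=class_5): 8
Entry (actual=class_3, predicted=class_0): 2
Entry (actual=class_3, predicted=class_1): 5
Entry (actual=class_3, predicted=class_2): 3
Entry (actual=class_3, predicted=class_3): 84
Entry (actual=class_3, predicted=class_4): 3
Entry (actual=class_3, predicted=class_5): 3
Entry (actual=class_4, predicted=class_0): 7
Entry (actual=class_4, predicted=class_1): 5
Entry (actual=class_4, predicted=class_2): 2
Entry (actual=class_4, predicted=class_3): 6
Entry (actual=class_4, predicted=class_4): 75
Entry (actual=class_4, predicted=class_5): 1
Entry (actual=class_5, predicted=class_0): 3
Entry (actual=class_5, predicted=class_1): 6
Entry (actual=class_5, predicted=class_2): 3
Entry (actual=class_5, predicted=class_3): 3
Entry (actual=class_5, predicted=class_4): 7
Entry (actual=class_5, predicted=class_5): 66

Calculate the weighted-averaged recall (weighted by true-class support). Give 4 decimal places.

0.7636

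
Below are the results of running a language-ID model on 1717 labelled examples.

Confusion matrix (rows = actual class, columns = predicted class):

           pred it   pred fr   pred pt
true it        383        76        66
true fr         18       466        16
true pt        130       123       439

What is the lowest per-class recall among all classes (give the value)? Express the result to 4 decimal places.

Per-class recall (TP/(TP+FN)):
  it: TP=383, FN=76+66=142 → 383/525 = 0.72952
  fr: TP=466, FN=18+16=34 → 466/500 = 0.93200
  pt: TP=439, FN=130+123=253 → 439/692 = 0.63439
Lowest is class 'pt' with recall = 0.6344.

0.6344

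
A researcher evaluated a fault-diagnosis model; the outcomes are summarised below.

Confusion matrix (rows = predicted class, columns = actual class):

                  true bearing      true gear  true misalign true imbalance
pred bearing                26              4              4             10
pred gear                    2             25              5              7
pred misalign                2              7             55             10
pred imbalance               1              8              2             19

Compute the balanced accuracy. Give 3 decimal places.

Balanced accuracy = mean of per-class recall.
  bearing: recall = 26/31 = 0.8387
  gear: recall = 25/44 = 0.5682
  misalign: recall = 55/66 = 0.8333
  imbalance: recall = 19/46 = 0.4130
Mean = (0.8387 + 0.5682 + 0.8333 + 0.4130) / 4 = 0.663

0.663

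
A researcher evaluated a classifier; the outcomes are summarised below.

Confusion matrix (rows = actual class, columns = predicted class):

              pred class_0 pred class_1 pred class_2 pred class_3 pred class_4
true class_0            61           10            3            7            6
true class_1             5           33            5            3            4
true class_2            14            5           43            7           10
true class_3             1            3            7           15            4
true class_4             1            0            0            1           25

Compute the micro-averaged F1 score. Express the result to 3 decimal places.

0.648

Micro-averaging pools counts across classes: ΣTP=177, ΣFP=96, ΣFN=96.
Micro-F1 score = 2·TP/(2·TP+FP+FN) on pooled counts = 0.648 (equals overall accuracy in single-label multiclass).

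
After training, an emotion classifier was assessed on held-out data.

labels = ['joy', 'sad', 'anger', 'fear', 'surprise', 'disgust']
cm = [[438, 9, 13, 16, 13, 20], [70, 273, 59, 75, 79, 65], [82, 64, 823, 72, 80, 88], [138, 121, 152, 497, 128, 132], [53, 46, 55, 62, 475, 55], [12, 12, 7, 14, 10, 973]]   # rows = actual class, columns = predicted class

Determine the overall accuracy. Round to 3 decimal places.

0.659

Accuracy = trace / total = (438+273+823+497+475+973=3479) / 5281 = 3479/5281 = 0.659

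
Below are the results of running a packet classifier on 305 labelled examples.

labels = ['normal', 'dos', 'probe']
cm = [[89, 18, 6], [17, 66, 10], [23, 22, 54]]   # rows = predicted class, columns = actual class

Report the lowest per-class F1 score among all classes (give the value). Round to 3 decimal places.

0.639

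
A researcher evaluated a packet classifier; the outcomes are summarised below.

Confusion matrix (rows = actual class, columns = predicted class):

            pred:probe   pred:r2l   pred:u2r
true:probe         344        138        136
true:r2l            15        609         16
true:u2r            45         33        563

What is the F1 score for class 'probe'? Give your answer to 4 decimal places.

One-vs-rest for 'probe': TP = diagonal; FP = other classes predicted 'probe'; FN = 'probe' predicted as other.
F1 score = 2·TP/(2·TP+FP+FN).
probe: TP=344, FP=15+45=60, FN=138+136=274 → 688/1022 = 0.67319

0.6732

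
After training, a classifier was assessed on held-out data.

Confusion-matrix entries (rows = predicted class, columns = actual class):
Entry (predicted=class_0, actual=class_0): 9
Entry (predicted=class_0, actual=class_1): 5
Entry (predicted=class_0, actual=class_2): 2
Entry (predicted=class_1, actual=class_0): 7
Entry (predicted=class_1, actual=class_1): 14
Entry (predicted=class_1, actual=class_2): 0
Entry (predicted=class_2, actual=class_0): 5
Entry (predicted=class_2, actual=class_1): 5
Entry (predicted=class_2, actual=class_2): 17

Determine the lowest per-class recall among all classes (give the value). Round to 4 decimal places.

0.4286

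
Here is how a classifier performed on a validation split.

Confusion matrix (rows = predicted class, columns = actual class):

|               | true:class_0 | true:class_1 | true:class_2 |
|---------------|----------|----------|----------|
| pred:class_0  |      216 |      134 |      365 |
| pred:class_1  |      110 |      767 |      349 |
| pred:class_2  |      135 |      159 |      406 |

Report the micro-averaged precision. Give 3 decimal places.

0.526

Micro-averaging pools counts across classes: ΣTP=1389, ΣFP=1252, ΣFN=1252.
Micro-precision = TP/(TP+FP) on pooled counts = 0.526 (equals overall accuracy in single-label multiclass).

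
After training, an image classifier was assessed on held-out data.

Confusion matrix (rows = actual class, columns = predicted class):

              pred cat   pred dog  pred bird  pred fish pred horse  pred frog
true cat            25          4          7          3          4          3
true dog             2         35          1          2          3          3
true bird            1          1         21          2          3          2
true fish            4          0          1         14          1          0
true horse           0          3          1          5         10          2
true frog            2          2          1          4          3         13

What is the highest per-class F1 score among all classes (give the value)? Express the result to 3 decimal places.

0.769

Per-class F1 score (2·TP/(2·TP+FP+FN)):
  cat: TP=25, FP=2+1+4+0+2=9, FN=4+7+3+4+3=21 → 50/80 = 0.6250
  dog: TP=35, FP=4+1+0+3+2=10, FN=2+1+2+3+3=11 → 70/91 = 0.7692
  bird: TP=21, FP=7+1+1+1+1=11, FN=1+1+2+3+2=9 → 42/62 = 0.6774
  fish: TP=14, FP=3+2+2+5+4=16, FN=4+0+1+1+0=6 → 28/50 = 0.5600
  horse: TP=10, FP=4+3+3+1+3=14, FN=0+3+1+5+2=11 → 20/45 = 0.4444
  frog: TP=13, FP=3+3+2+0+2=10, FN=2+2+1+4+3=12 → 26/48 = 0.5417
Highest is class 'dog' with F1 score = 0.769.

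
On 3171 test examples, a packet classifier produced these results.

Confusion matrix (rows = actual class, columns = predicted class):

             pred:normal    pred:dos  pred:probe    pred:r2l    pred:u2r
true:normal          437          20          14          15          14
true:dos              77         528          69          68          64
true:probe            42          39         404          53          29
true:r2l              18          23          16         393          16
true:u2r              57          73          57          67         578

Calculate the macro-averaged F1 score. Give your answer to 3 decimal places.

Per-class F1 score (2·TP/(2·TP+FP+FN)):
  normal: TP=437, FP=77+42+18+57=194, FN=20+14+15+14=63 → 874/1131 = 0.7728
  dos: TP=528, FP=20+39+23+73=155, FN=77+69+68+64=278 → 1056/1489 = 0.7092
  probe: TP=404, FP=14+69+16+57=156, FN=42+39+53+29=163 → 808/1127 = 0.7169
  r2l: TP=393, FP=15+68+53+67=203, FN=18+23+16+16=73 → 786/1062 = 0.7401
  u2r: TP=578, FP=14+64+29+16=123, FN=57+73+57+67=254 → 1156/1533 = 0.7541
Macro-F1 score = mean = (0.7728 + 0.7092 + 0.7169 + 0.7401 + 0.7541) / 5 = 0.739

0.739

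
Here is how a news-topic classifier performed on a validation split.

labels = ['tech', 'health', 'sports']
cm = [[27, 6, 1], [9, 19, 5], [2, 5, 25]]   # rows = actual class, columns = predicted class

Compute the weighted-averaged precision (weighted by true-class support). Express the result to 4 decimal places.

Per-class precision (TP/(TP+FP)):
  tech: TP=27, FP=9+2=11 → 27/38 = 0.71053
  health: TP=19, FP=6+5=11 → 19/30 = 0.63333
  sports: TP=25, FP=1+5=6 → 25/31 = 0.80645
Weighted-precision = Σ (supportᵢ/N)·precisionᵢ with N=99: (34/99)·0.71053 + (33/99)·0.63333 + (32/99)·0.80645 = 0.7158

0.7158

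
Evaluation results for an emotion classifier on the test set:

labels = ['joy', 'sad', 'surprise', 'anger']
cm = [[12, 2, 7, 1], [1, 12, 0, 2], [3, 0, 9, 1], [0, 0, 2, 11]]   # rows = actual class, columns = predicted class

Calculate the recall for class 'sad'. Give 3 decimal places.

0.800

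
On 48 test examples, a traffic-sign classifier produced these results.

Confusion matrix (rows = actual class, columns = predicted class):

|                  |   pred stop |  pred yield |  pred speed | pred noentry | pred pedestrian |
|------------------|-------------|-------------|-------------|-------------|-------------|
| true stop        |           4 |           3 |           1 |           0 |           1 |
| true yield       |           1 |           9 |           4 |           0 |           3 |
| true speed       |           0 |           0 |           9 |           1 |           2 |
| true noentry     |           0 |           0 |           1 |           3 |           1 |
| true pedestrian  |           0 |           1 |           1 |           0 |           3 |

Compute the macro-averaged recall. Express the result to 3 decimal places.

0.585

Per-class recall (TP/(TP+FN)):
  stop: TP=4, FN=3+1+0+1=5 → 4/9 = 0.4444
  yield: TP=9, FN=1+4+0+3=8 → 9/17 = 0.5294
  speed: TP=9, FN=0+0+1+2=3 → 9/12 = 0.7500
  noentry: TP=3, FN=0+0+1+1=2 → 3/5 = 0.6000
  pedestrian: TP=3, FN=0+1+1+0=2 → 3/5 = 0.6000
Macro-recall = mean = (0.4444 + 0.5294 + 0.7500 + 0.6000 + 0.6000) / 5 = 0.585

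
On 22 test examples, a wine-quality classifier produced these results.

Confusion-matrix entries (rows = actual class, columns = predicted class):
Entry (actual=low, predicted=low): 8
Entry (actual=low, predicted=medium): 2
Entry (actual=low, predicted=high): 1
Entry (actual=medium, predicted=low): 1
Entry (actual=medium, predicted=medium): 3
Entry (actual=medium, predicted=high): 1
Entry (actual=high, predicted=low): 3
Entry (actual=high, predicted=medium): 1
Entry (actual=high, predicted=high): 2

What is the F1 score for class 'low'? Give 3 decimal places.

Treat 'low' as positive and all other classes as negative.
F1 score = 2·TP/(2·TP+FP+FN).
low: TP=8, FP=1+3=4, FN=2+1=3 → 16/23 = 0.6957

0.696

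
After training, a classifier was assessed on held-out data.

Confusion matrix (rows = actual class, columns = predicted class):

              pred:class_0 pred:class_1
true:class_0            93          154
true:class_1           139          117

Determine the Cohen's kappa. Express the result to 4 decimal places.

-0.1666

Observed agreement pₒ = trace/N = 210/503 = 0.41750
Expected agreement pₑ = Σ (rowᵢ·colᵢ)/N² = (247·232 + 256·271)/503² = 0.50069
κ = (pₒ − pₑ)/(1 − pₑ) = (0.41750 − 0.50069)/(1 − 0.50069) = -0.1666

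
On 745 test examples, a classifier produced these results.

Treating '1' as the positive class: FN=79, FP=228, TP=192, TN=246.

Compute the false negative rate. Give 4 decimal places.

FNR = FN/(FN+TP) = 79/(79+192) = 0.2915

0.2915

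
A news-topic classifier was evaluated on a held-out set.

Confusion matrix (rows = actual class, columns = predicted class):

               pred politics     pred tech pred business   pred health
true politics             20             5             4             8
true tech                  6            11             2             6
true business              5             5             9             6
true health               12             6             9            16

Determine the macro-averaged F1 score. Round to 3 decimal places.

Per-class F1 score (2·TP/(2·TP+FP+FN)):
  politics: TP=20, FP=6+5+12=23, FN=5+4+8=17 → 40/80 = 0.5000
  tech: TP=11, FP=5+5+6=16, FN=6+2+6=14 → 22/52 = 0.4231
  business: TP=9, FP=4+2+9=15, FN=5+5+6=16 → 18/49 = 0.3673
  health: TP=16, FP=8+6+6=20, FN=12+6+9=27 → 32/79 = 0.4051
Macro-F1 score = mean = (0.5000 + 0.4231 + 0.3673 + 0.4051) / 4 = 0.424

0.424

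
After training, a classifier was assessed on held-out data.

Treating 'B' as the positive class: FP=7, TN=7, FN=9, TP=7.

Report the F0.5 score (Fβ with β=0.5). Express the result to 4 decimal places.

Fβ = (1+β²)·TP / ((1+β²)·TP + β²·FN + FP), with β²=1/4
= 1.25·7 / (1.25·7 + 0.25·9 + 7) = 0.4861

0.4861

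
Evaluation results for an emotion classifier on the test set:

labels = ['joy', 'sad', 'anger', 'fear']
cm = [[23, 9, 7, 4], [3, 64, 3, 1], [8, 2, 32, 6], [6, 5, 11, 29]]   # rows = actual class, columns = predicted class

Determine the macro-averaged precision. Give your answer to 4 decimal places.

0.6759

Per-class precision (TP/(TP+FP)):
  joy: TP=23, FP=3+8+6=17 → 23/40 = 0.57500
  sad: TP=64, FP=9+2+5=16 → 64/80 = 0.80000
  anger: TP=32, FP=7+3+11=21 → 32/53 = 0.60377
  fear: TP=29, FP=4+1+6=11 → 29/40 = 0.72500
Macro-precision = mean = (0.57500 + 0.80000 + 0.60377 + 0.72500) / 4 = 0.6759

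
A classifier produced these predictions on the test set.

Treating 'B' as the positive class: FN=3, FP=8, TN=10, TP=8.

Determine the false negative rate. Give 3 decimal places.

FNR = FN/(FN+TP) = 3/(3+8) = 0.273

0.273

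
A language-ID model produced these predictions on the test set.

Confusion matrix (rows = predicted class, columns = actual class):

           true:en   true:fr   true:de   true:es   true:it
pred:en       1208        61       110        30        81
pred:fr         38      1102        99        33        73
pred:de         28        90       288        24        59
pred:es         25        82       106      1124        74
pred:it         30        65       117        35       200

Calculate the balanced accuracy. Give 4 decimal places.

0.6818

Balanced accuracy = mean of per-class recall.
  en: recall = 1208/1329 = 0.90895
  fr: recall = 1102/1400 = 0.78714
  de: recall = 288/720 = 0.40000
  es: recall = 1124/1246 = 0.90209
  it: recall = 200/487 = 0.41068
Mean = (0.90895 + 0.78714 + 0.40000 + 0.90209 + 0.41068) / 5 = 0.6818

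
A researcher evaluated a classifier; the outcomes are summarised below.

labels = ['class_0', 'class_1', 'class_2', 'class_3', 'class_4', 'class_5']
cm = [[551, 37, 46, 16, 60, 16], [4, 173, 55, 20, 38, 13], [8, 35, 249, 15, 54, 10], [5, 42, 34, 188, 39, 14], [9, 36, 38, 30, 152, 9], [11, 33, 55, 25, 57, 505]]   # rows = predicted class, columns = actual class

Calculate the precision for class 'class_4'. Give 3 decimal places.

Take TP from the diagonal, FP from the rest of the 'class_4' prediction marginal, FN from the rest of the 'class_4' actual marginal.
precision = TP/(TP+FP).
class_4: TP=152, FP=9+36+38+30+9=122 → 152/274 = 0.5547

0.555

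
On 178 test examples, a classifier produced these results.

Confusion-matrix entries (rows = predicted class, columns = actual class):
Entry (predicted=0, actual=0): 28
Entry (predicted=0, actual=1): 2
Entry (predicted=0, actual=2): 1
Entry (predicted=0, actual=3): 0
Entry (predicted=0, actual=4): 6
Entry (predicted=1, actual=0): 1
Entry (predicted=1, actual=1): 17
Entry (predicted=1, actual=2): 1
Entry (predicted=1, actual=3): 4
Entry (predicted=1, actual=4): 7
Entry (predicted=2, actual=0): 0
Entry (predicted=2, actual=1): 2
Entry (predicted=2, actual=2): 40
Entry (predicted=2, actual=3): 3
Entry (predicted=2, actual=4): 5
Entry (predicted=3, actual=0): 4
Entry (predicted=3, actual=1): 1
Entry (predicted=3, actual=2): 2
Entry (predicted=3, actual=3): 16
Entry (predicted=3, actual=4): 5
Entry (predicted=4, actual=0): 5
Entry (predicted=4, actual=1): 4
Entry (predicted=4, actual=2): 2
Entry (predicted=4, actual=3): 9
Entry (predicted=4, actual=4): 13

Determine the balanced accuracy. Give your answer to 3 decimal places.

0.624

Balanced accuracy = mean of per-class recall.
  0: recall = 28/38 = 0.7368
  1: recall = 17/26 = 0.6538
  2: recall = 40/46 = 0.8696
  3: recall = 16/32 = 0.5000
  4: recall = 13/36 = 0.3611
Mean = (0.7368 + 0.6538 + 0.8696 + 0.5000 + 0.3611) / 5 = 0.624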